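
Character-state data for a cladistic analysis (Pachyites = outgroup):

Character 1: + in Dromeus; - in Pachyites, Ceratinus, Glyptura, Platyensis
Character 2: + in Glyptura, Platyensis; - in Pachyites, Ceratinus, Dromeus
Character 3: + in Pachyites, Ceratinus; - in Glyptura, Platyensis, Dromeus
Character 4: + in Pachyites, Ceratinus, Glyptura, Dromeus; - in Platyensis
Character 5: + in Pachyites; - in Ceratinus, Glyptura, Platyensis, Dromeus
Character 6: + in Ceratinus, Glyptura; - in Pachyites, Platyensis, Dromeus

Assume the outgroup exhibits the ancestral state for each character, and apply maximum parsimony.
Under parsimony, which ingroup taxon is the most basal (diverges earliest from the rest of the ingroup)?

Ceratinus

Character polarity is set by the outgroup: the derived state is whichever differs from the outgroup's state, so for Character 3, Character 4, Character 5 the derived state is '-', and for the remaining characters it is '+'.
Character 1 (derived state '+') is unique to Dromeus (autapomorphy; uninformative for grouping).
Character 2 (derived state '+') is shared by Glyptura and Platyensis — a synapomorphy uniting that clade.
Character 3 (derived state '-') is shared by Dromeus, Glyptura, and Platyensis — a synapomorphy uniting that clade.
Character 4: derived state '-' in Platyensis only — an autapomorphy, so it tells us nothing about relationships among taxa.
All ingroup taxa share the derived state '-' for Character 5; it defines the ingroup but does not resolve relationships within it.
Character 6 groups Ceratinus and Glyptura, which is incompatible with the clades supported by the remaining characters; treating it as convergent (homoplasy) costs fewer steps than any alternative tree.
Most parsimonious ingroup topology: (Ceratinus,((Glyptura,Platyensis),Dromeus)).
Ceratinus is sister to the clade containing all other ingroup taxa, so it is the earliest-diverging (most basal) ingroup lineage.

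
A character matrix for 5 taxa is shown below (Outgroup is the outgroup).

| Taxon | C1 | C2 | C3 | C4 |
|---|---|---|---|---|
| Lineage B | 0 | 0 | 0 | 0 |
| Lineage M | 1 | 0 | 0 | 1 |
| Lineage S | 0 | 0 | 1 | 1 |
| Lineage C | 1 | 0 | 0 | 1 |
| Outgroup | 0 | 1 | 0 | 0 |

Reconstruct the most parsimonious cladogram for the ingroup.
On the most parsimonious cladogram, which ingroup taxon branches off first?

Lineage B

Character polarity is set by the outgroup: the derived state is whichever differs from the outgroup's state, so for C2 the derived state is '0', and for the remaining characters it is '1'.
C1: derived state '1' in Lineage C and Lineage M only — synapomorphy for {Lineage C, Lineage M}.
C2 (derived state '0') is shared by all ingroup taxa — unites the whole ingroup.
C3 (derived state '1') is unique to Lineage S (autapomorphy; uninformative for grouping).
C4: derived state '1' in Lineage C, Lineage M, and Lineage S only — synapomorphy for {Lineage C, Lineage M, Lineage S}.
Most parsimonious ingroup topology: (((Lineage C,Lineage M),Lineage S),Lineage B).
Lineage B is sister to the clade containing all other ingroup taxa, so it is the earliest-diverging (most basal) ingroup lineage.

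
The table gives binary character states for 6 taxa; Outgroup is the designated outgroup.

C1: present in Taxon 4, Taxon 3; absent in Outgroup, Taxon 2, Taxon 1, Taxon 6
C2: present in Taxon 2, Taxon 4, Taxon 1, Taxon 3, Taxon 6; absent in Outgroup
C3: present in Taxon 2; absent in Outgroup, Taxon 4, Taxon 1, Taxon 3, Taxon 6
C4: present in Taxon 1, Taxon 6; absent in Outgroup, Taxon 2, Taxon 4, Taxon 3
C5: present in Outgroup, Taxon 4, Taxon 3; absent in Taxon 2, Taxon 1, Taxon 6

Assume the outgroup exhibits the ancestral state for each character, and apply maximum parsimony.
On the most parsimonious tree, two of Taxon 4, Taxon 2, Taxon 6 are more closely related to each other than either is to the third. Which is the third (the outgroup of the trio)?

Character polarity is set by the outgroup: the derived state is whichever differs from the outgroup's state, so for C5 the derived state is 'absent', and for the remaining characters it is 'present'.
C1: derived state 'present' in Taxon 3 and Taxon 4 only — synapomorphy for {Taxon 3, Taxon 4}.
C2 (derived state 'present') is shared by all ingroup taxa — unites the whole ingroup.
C3: derived state 'present' in Taxon 2 only — an autapomorphy, so it tells us nothing about relationships among taxa.
Only Taxon 1 and Taxon 6 show the derived state 'present' for C4, supporting them as a clade.
C5: derived state 'absent' in Taxon 1, Taxon 2, and Taxon 6 only — synapomorphy for {Taxon 1, Taxon 2, Taxon 6}.
Most parsimonious ingroup topology: ((Taxon 2,(Taxon 1,Taxon 6)),(Taxon 4,Taxon 3)).
Taxon 6 and Taxon 2 share a more recent common ancestor with each other than either does with Taxon 4, so Taxon 4 is the least closely related of the three.

Taxon 4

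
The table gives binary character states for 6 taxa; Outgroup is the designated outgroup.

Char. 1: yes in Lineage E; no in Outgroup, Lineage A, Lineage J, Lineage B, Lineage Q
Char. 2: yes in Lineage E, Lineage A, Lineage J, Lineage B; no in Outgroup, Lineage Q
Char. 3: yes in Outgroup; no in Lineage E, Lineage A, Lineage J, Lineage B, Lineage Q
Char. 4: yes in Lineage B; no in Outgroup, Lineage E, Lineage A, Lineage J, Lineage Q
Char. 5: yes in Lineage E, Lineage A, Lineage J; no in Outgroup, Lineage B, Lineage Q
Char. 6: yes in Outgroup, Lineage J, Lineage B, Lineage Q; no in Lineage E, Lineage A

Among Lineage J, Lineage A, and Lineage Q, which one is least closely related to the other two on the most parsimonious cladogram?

Lineage Q

Character polarity is set by the outgroup: the derived state is whichever differs from the outgroup's state, so for Char. 3, Char. 6 the derived state is 'no', and for the remaining characters it is 'yes'.
Char. 1: derived state 'yes' in Lineage E only — an autapomorphy, so it tells us nothing about relationships among taxa.
Only Lineage A, Lineage B, Lineage E, and Lineage J show the derived state 'yes' for Char. 2, supporting them as a clade.
All ingroup taxa share the derived state 'no' for Char. 3; it defines the ingroup but does not resolve relationships within it.
Char. 4 (derived state 'yes') is unique to Lineage B (autapomorphy; uninformative for grouping).
Char. 5 (derived state 'yes') is shared by Lineage A, Lineage E, and Lineage J — a synapomorphy uniting that clade.
Char. 6: derived state 'no' in Lineage A and Lineage E only — synapomorphy for {Lineage A, Lineage E}.
Most parsimonious ingroup topology: ((((Lineage E,Lineage A),Lineage J),Lineage B),Lineage Q).
Lineage A and Lineage J share a more recent common ancestor with each other than either does with Lineage Q, so Lineage Q is the least closely related of the three.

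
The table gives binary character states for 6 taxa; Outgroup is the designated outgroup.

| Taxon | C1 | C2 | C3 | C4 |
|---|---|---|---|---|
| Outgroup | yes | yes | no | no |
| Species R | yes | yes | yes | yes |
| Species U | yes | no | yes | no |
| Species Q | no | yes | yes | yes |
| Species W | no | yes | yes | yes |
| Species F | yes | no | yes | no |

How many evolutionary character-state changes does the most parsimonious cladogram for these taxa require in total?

4

Character polarity is set by the outgroup: the derived state is whichever differs from the outgroup's state, so for C1, C2 the derived state is 'no', and for the remaining characters it is 'yes'.
C1 (derived state 'no') is shared by Species Q and Species W — a synapomorphy uniting that clade.
C2 (derived state 'no') is shared by Species F and Species U — a synapomorphy uniting that clade.
All ingroup taxa share the derived state 'yes' for C3; it defines the ingroup but does not resolve relationships within it.
Only Species Q, Species R, and Species W show the derived state 'yes' for C4, supporting them as a clade.
Most parsimonious ingroup topology: ((Species R,(Species Q,Species W)),(Species U,Species F)).
Changes per character on this tree: C1: 1; C2: 1; C3: 1; C4: 1.
Total = 4.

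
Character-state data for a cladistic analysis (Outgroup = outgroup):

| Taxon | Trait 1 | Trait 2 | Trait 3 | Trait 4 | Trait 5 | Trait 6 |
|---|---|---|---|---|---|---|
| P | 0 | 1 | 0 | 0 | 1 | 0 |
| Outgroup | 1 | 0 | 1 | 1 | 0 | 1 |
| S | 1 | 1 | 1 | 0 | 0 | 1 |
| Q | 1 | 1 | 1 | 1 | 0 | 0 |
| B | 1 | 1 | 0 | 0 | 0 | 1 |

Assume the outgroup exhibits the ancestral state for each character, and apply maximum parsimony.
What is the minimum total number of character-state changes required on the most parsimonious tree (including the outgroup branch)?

7

Character polarity is set by the outgroup: the derived state is whichever differs from the outgroup's state, so for Trait 1, Trait 3, Trait 4, Trait 6 the derived state is '0', and for the remaining characters it is '1'.
Trait 1 (derived state '0') is unique to P (autapomorphy; uninformative for grouping).
Trait 2 (derived state '1') is shared by all ingroup taxa — unites the whole ingroup.
Only B and P show the derived state '0' for Trait 3, supporting them as a clade.
Only B, P, and S show the derived state '0' for Trait 4, supporting them as a clade.
Trait 5: derived state '1' in P only — an autapomorphy, so it tells us nothing about relationships among taxa.
Trait 6 (state '0') occurs in P and Q but conflicts with the nesting implied by the other characters — most parsimoniously interpreted as homoplasy.
Most parsimonious ingroup topology: (Q,((B,P),S)).
Changes per character on this tree: Trait 1: 1; Trait 2: 1; Trait 3: 1; Trait 4: 1; Trait 5: 1; Trait 6: 2.
Total = 7.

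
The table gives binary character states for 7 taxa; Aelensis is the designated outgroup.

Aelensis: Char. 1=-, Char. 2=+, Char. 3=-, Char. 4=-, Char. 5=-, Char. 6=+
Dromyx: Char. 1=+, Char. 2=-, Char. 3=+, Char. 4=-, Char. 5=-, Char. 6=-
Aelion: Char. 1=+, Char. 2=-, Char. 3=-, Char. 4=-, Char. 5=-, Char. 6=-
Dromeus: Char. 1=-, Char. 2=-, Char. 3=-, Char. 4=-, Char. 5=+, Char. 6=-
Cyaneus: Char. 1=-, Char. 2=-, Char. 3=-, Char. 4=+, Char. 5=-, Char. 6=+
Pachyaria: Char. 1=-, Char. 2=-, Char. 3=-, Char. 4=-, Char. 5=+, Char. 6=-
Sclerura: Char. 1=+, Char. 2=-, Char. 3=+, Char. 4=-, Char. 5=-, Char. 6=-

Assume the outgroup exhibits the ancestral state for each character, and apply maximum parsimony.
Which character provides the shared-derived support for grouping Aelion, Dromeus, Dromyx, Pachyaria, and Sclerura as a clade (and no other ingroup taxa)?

Char. 6

Character polarity is set by the outgroup: the derived state is whichever differs from the outgroup's state, so for Char. 2, Char. 6 the derived state is '-', and for the remaining characters it is '+'.
Char. 1 (derived state '+') is shared by Aelion, Dromyx, and Sclerura — a synapomorphy uniting that clade.
All ingroup taxa share the derived state '-' for Char. 2; it defines the ingroup but does not resolve relationships within it.
Only Dromyx and Sclerura show the derived state '+' for Char. 3, supporting them as a clade.
Char. 4: derived state '+' in Cyaneus only — an autapomorphy, so it tells us nothing about relationships among taxa.
Char. 5 (derived state '+') is shared by Dromeus and Pachyaria — a synapomorphy uniting that clade.
Char. 6: derived state '-' in Aelion, Dromeus, Dromyx, Pachyaria, and Sclerura only — synapomorphy for {Aelion, Dromeus, Dromyx, Pachyaria, Sclerura}.
Most parsimonious ingroup topology: ((((Dromyx,Sclerura),Aelion),(Dromeus,Pachyaria)),Cyaneus).
The clade {Aelion, Dromeus, Dromyx, Pachyaria, Sclerura} is supported by Char. 6: its derived state '-' occurs in exactly those taxa and in no other taxon (including the outgroup).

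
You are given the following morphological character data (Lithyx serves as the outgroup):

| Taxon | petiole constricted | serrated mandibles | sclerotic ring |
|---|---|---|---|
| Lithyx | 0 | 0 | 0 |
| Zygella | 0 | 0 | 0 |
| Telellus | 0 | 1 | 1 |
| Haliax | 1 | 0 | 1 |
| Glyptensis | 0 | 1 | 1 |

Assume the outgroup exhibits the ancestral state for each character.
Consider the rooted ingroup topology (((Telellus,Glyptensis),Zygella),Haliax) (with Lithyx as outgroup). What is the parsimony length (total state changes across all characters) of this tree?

Map each character onto (((Telellus,Glyptensis),Zygella),Haliax) (rooted by Lithyx) and count the minimum state changes it requires (Fitch parsimony):
petiole constricted: 1; serrated mandibles: 1; sclerotic ring: 2.
Total tree length = 4.

4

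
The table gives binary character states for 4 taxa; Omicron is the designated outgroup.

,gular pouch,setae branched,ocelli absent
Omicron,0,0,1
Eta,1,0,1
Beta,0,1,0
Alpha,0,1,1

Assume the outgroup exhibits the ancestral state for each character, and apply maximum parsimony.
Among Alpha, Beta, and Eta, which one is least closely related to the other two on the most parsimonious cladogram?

Eta

Character polarity is set by the outgroup: the derived state is whichever differs from the outgroup's state, so for ocelli absent the derived state is '0', and for the remaining characters it is '1'.
gular pouch: derived state '1' in Eta only — an autapomorphy, so it tells us nothing about relationships among taxa.
setae branched (derived state '1') is shared by Alpha and Beta — a synapomorphy uniting that clade.
ocelli absent: derived state '0' in Beta only — an autapomorphy, so it tells us nothing about relationships among taxa.
Most parsimonious ingroup topology: (Eta,(Beta,Alpha)).
Alpha and Beta share a more recent common ancestor with each other than either does with Eta, so Eta is the least closely related of the three.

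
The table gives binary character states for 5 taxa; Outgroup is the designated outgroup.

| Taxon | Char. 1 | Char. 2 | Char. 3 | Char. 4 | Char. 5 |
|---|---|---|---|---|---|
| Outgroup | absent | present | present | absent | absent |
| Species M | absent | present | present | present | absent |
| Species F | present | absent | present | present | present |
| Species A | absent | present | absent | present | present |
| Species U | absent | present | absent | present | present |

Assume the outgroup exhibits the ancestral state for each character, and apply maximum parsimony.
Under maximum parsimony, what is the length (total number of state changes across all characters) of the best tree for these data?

5

Character polarity is set by the outgroup: the derived state is whichever differs from the outgroup's state, so for Char. 2, Char. 3 the derived state is 'absent', and for the remaining characters it is 'present'.
Char. 1 (derived state 'present') is unique to Species F (autapomorphy; uninformative for grouping).
Char. 2 (derived state 'absent') is unique to Species F (autapomorphy; uninformative for grouping).
Only Species A and Species U show the derived state 'absent' for Char. 3, supporting them as a clade.
Char. 4 (derived state 'present') is shared by all ingroup taxa — unites the whole ingroup.
Char. 5 (derived state 'present') is shared by Species A, Species F, and Species U — a synapomorphy uniting that clade.
Most parsimonious ingroup topology: (Species M,(Species F,(Species A,Species U))).
Changes per character on this tree: Char. 1: 1; Char. 2: 1; Char. 3: 1; Char. 4: 1; Char. 5: 1.
Total = 5.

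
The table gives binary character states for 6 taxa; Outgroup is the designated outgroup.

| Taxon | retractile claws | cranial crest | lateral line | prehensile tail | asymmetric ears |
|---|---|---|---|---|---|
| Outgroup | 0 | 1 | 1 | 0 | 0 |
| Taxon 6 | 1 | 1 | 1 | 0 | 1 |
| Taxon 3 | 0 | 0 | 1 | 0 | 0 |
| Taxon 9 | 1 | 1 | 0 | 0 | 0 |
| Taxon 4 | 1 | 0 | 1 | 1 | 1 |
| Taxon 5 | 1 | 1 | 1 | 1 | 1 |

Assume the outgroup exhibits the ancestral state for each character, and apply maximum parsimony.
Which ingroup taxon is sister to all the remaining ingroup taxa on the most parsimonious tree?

Taxon 3

Character polarity is set by the outgroup: the derived state is whichever differs from the outgroup's state, so for cranial crest, lateral line the derived state is '0', and for the remaining characters it is '1'.
retractile claws (derived state '1') is shared by Taxon 4, Taxon 5, Taxon 6, and Taxon 9 — a synapomorphy uniting that clade.
cranial crest (state '0') occurs in Taxon 3 and Taxon 4 but conflicts with the nesting implied by the other characters — most parsimoniously interpreted as homoplasy.
lateral line: derived state '0' in Taxon 9 only — an autapomorphy, so it tells us nothing about relationships among taxa.
prehensile tail: derived state '1' in Taxon 4 and Taxon 5 only — synapomorphy for {Taxon 4, Taxon 5}.
Only Taxon 4, Taxon 5, and Taxon 6 show the derived state '1' for asymmetric ears, supporting them as a clade.
Most parsimonious ingroup topology: (((Taxon 6,(Taxon 4,Taxon 5)),Taxon 9),Taxon 3).
Taxon 3 is sister to the clade containing all other ingroup taxa, so it is the earliest-diverging (most basal) ingroup lineage.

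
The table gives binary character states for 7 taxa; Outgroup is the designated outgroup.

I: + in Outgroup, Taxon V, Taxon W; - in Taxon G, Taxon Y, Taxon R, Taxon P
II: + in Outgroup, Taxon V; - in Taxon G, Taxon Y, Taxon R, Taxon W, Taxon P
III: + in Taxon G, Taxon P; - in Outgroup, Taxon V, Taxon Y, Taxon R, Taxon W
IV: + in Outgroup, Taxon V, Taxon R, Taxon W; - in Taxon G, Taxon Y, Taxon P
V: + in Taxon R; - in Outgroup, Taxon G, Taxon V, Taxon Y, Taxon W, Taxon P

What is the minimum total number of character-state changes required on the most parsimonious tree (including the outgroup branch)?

5

Character polarity is set by the outgroup: the derived state is whichever differs from the outgroup's state, so for I, II, IV the derived state is '-', and for the remaining characters it is '+'.
Only Taxon G, Taxon P, Taxon R, and Taxon Y show the derived state '-' for I, supporting them as a clade.
II: derived state '-' in Taxon G, Taxon P, Taxon R, Taxon W, and Taxon Y only — synapomorphy for {Taxon G, Taxon P, Taxon R, Taxon W, Taxon Y}.
III: derived state '+' in Taxon G and Taxon P only — synapomorphy for {Taxon G, Taxon P}.
IV: derived state '-' in Taxon G, Taxon P, and Taxon Y only — synapomorphy for {Taxon G, Taxon P, Taxon Y}.
V (derived state '+') is unique to Taxon R (autapomorphy; uninformative for grouping).
Most parsimonious ingroup topology: (((((Taxon G,Taxon P),Taxon Y),Taxon R),Taxon W),Taxon V).
Changes per character on this tree: I: 1; II: 1; III: 1; IV: 1; V: 1.
Total = 5.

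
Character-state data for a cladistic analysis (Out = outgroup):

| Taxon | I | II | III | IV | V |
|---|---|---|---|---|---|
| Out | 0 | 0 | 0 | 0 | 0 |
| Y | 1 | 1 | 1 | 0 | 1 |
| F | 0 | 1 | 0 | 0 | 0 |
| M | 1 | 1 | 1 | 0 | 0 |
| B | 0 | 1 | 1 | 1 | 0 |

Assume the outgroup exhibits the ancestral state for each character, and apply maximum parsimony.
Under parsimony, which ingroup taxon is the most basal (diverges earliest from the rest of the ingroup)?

The outgroup has state '0' for every character, so '1' is the derived state throughout.
I: derived state '1' in M and Y only — synapomorphy for {M, Y}.
II (derived state '1') is shared by all ingroup taxa — unites the whole ingroup.
Only B, M, and Y show the derived state '1' for III, supporting them as a clade.
IV (derived state '1') is unique to B (autapomorphy; uninformative for grouping).
V: derived state '1' in Y only — an autapomorphy, so it tells us nothing about relationships among taxa.
Most parsimonious ingroup topology: (((Y,M),B),F).
F is sister to the clade containing all other ingroup taxa, so it is the earliest-diverging (most basal) ingroup lineage.

F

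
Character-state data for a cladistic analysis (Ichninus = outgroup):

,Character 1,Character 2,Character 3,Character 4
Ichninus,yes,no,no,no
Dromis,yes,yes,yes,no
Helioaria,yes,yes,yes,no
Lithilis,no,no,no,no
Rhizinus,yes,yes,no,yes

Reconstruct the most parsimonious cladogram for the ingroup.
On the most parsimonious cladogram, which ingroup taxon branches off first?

Lithilis

Character polarity is set by the outgroup: the derived state is whichever differs from the outgroup's state, so for Character 1 the derived state is 'no', and for the remaining characters it is 'yes'.
Character 1: derived state 'no' in Lithilis only — an autapomorphy, so it tells us nothing about relationships among taxa.
Only Dromis, Helioaria, and Rhizinus show the derived state 'yes' for Character 2, supporting them as a clade.
Only Dromis and Helioaria show the derived state 'yes' for Character 3, supporting them as a clade.
Character 4: derived state 'yes' in Rhizinus only — an autapomorphy, so it tells us nothing about relationships among taxa.
Most parsimonious ingroup topology: (((Dromis,Helioaria),Rhizinus),Lithilis).
Lithilis is sister to the clade containing all other ingroup taxa, so it is the earliest-diverging (most basal) ingroup lineage.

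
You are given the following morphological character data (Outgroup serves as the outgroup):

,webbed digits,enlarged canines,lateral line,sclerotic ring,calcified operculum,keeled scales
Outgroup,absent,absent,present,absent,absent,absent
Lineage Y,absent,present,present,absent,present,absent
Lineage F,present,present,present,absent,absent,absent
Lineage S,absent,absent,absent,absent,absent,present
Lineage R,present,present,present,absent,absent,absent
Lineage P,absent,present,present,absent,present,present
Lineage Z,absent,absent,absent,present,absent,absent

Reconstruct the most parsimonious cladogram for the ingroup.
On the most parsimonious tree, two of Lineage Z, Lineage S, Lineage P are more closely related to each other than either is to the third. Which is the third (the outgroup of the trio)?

Character polarity is set by the outgroup: the derived state is whichever differs from the outgroup's state, so for lateral line the derived state is 'absent', and for the remaining characters it is 'present'.
webbed digits: derived state 'present' in Lineage F and Lineage R only — synapomorphy for {Lineage F, Lineage R}.
Only Lineage F, Lineage P, Lineage R, and Lineage Y show the derived state 'present' for enlarged canines, supporting them as a clade.
lateral line: derived state 'absent' in Lineage S and Lineage Z only — synapomorphy for {Lineage S, Lineage Z}.
sclerotic ring: derived state 'present' in Lineage Z only — an autapomorphy, so it tells us nothing about relationships among taxa.
calcified operculum: derived state 'present' in Lineage P and Lineage Y only — synapomorphy for {Lineage P, Lineage Y}.
keeled scales (state 'present') occurs in Lineage P and Lineage S but conflicts with the nesting implied by the other characters — most parsimoniously interpreted as homoplasy.
Most parsimonious ingroup topology: (((Lineage Y,Lineage P),(Lineage F,Lineage R)),(Lineage S,Lineage Z)).
Lineage S and Lineage Z share a more recent common ancestor with each other than either does with Lineage P, so Lineage P is the least closely related of the three.

Lineage P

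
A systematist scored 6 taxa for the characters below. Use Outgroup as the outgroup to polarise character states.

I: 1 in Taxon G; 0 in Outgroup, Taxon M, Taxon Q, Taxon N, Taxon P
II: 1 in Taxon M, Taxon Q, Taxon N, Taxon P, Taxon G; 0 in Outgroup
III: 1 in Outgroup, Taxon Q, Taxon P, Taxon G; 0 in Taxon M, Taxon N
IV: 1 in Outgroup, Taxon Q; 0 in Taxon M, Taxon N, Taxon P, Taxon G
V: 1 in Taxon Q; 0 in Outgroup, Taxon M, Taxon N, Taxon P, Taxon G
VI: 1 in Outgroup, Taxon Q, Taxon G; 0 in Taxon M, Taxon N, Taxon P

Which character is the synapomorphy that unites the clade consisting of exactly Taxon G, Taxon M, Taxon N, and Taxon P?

IV

Character polarity is set by the outgroup: the derived state is whichever differs from the outgroup's state, so for III, IV, VI the derived state is '0', and for the remaining characters it is '1'.
I: derived state '1' in Taxon G only — an autapomorphy, so it tells us nothing about relationships among taxa.
All ingroup taxa share the derived state '1' for II; it defines the ingroup but does not resolve relationships within it.
III: derived state '0' in Taxon M and Taxon N only — synapomorphy for {Taxon M, Taxon N}.
IV: derived state '0' in Taxon G, Taxon M, Taxon N, and Taxon P only — synapomorphy for {Taxon G, Taxon M, Taxon N, Taxon P}.
V: derived state '1' in Taxon Q only — an autapomorphy, so it tells us nothing about relationships among taxa.
VI: derived state '0' in Taxon M, Taxon N, and Taxon P only — synapomorphy for {Taxon M, Taxon N, Taxon P}.
Most parsimonious ingroup topology: ((((Taxon M,Taxon N),Taxon P),Taxon G),Taxon Q).
The clade {Taxon G, Taxon M, Taxon N, Taxon P} is supported by IV: its derived state '0' occurs in exactly those taxa and in no other taxon (including the outgroup).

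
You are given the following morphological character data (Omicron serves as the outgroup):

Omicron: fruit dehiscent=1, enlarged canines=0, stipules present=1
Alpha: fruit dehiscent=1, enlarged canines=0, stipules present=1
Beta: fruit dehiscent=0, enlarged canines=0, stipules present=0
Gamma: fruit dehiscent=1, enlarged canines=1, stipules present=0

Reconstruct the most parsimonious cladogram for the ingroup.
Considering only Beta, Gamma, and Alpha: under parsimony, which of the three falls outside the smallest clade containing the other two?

Character polarity is set by the outgroup: the derived state is whichever differs from the outgroup's state, so for fruit dehiscent, stipules present the derived state is '0', and for the remaining characters it is '1'.
fruit dehiscent: derived state '0' in Beta only — an autapomorphy, so it tells us nothing about relationships among taxa.
enlarged canines: derived state '1' in Gamma only — an autapomorphy, so it tells us nothing about relationships among taxa.
stipules present (derived state '0') is shared by Beta and Gamma — a synapomorphy uniting that clade.
Most parsimonious ingroup topology: (Alpha,(Beta,Gamma)).
Gamma and Beta share a more recent common ancestor with each other than either does with Alpha, so Alpha is the least closely related of the three.

Alpha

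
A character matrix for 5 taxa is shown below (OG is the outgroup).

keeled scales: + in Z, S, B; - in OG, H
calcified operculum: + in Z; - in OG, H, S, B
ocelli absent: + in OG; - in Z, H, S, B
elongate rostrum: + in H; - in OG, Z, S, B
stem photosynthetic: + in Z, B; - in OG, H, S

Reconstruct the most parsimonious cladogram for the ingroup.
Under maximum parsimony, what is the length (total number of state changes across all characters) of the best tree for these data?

5

Character polarity is set by the outgroup: the derived state is whichever differs from the outgroup's state, so for ocelli absent the derived state is '-', and for the remaining characters it is '+'.
keeled scales (derived state '+') is shared by B, S, and Z — a synapomorphy uniting that clade.
calcified operculum: derived state '+' in Z only — an autapomorphy, so it tells us nothing about relationships among taxa.
ocelli absent (derived state '-') is shared by all ingroup taxa — unites the whole ingroup.
elongate rostrum (derived state '+') is unique to H (autapomorphy; uninformative for grouping).
stem photosynthetic (derived state '+') is shared by B and Z — a synapomorphy uniting that clade.
Most parsimonious ingroup topology: (((Z,B),S),H).
Changes per character on this tree: keeled scales: 1; calcified operculum: 1; ocelli absent: 1; elongate rostrum: 1; stem photosynthetic: 1.
Total = 5.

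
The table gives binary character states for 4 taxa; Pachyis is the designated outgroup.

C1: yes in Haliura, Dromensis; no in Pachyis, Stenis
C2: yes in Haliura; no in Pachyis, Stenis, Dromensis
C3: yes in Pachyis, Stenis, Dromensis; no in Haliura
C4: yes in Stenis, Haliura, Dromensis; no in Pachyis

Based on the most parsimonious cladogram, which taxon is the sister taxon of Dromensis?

Character polarity is set by the outgroup: the derived state is whichever differs from the outgroup's state, so for C3 the derived state is 'no', and for the remaining characters it is 'yes'.
C1 (derived state 'yes') is shared by Dromensis and Haliura — a synapomorphy uniting that clade.
C2: derived state 'yes' in Haliura only — an autapomorphy, so it tells us nothing about relationships among taxa.
C3: derived state 'no' in Haliura only — an autapomorphy, so it tells us nothing about relationships among taxa.
All ingroup taxa share the derived state 'yes' for C4; it defines the ingroup but does not resolve relationships within it.
Most parsimonious ingroup topology: (Stenis,(Haliura,Dromensis)).
Dromensis and Haliura form a cherry on this tree, so they are sister taxa.

Haliura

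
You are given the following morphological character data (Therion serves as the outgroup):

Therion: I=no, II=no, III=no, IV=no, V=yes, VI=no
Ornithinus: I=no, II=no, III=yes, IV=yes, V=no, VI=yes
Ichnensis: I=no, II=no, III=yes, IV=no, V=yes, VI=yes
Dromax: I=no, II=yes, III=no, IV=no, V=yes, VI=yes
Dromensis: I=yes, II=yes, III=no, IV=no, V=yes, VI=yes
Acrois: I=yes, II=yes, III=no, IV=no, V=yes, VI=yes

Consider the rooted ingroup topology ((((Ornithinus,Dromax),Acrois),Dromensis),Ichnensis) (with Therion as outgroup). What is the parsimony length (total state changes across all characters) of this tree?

9

Map each character onto ((((Ornithinus,Dromax),Acrois),Dromensis),Ichnensis) (rooted by Therion) and count the minimum state changes it requires (Fitch parsimony):
I: 2; II: 2; III: 2; IV: 1; V: 1; VI: 1.
Total tree length = 9.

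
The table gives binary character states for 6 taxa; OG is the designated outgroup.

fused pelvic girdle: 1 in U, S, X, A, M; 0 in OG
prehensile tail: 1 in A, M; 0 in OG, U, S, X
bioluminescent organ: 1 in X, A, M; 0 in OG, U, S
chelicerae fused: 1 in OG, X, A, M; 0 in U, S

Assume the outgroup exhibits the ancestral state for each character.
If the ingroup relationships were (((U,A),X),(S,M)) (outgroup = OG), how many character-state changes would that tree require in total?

Map each character onto (((U,A),X),(S,M)) (rooted by OG) and count the minimum state changes it requires (Fitch parsimony):
fused pelvic girdle: 1; prehensile tail: 2; bioluminescent organ: 3; chelicerae fused: 2.
Total tree length = 8.

8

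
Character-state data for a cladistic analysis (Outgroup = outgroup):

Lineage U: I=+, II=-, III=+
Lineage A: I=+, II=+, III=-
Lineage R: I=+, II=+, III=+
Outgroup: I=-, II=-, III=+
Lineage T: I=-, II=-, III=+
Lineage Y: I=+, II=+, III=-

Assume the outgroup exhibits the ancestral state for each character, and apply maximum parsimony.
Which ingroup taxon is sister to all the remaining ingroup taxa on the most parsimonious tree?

Character polarity is set by the outgroup: the derived state is whichever differs from the outgroup's state, so for III the derived state is '-', and for the remaining characters it is '+'.
I: derived state '+' in Lineage A, Lineage R, Lineage U, and Lineage Y only — synapomorphy for {Lineage A, Lineage R, Lineage U, Lineage Y}.
II (derived state '+') is shared by Lineage A, Lineage R, and Lineage Y — a synapomorphy uniting that clade.
III (derived state '-') is shared by Lineage A and Lineage Y — a synapomorphy uniting that clade.
Most parsimonious ingroup topology: (((Lineage R,(Lineage A,Lineage Y)),Lineage U),Lineage T).
Lineage T is sister to the clade containing all other ingroup taxa, so it is the earliest-diverging (most basal) ingroup lineage.

Lineage T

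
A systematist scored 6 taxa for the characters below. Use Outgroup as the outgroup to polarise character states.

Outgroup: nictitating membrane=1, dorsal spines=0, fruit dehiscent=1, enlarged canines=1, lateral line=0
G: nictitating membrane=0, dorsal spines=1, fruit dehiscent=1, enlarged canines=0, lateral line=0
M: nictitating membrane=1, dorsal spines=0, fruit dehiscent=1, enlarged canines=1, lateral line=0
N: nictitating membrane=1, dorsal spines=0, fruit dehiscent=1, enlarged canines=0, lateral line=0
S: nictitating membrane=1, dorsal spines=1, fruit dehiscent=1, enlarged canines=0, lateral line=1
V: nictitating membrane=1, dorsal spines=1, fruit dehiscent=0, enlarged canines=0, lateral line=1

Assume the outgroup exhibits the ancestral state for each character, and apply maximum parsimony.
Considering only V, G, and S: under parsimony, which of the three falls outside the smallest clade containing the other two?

Character polarity is set by the outgroup: the derived state is whichever differs from the outgroup's state, so for nictitating membrane, fruit dehiscent, enlarged canines the derived state is '0', and for the remaining characters it is '1'.
nictitating membrane (derived state '0') is unique to G (autapomorphy; uninformative for grouping).
Only G, S, and V show the derived state '1' for dorsal spines, supporting them as a clade.
fruit dehiscent (derived state '0') is unique to V (autapomorphy; uninformative for grouping).
enlarged canines: derived state '0' in G, N, S, and V only — synapomorphy for {G, N, S, V}.
lateral line: derived state '1' in S and V only — synapomorphy for {S, V}.
Most parsimonious ingroup topology: (((G,(S,V)),N),M).
V and S share a more recent common ancestor with each other than either does with G, so G is the least closely related of the three.

G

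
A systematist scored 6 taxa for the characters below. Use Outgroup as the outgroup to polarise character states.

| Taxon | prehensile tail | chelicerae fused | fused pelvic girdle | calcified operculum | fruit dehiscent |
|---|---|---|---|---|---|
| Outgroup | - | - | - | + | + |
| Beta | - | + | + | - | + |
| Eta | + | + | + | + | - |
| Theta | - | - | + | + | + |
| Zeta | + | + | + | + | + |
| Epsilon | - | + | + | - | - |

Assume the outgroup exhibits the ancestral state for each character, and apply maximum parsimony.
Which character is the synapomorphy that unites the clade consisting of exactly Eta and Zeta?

Character polarity is set by the outgroup: the derived state is whichever differs from the outgroup's state, so for calcified operculum, fruit dehiscent the derived state is '-', and for the remaining characters it is '+'.
prehensile tail: derived state '+' in Eta and Zeta only — synapomorphy for {Eta, Zeta}.
Only Beta, Epsilon, Eta, and Zeta show the derived state '+' for chelicerae fused, supporting them as a clade.
All ingroup taxa share the derived state '+' for fused pelvic girdle; it defines the ingroup but does not resolve relationships within it.
calcified operculum (derived state '-') is shared by Beta and Epsilon — a synapomorphy uniting that clade.
fruit dehiscent (state '-') occurs in Epsilon and Eta but conflicts with the nesting implied by the other characters — most parsimoniously interpreted as homoplasy.
Most parsimonious ingroup topology: (((Beta,Epsilon),(Eta,Zeta)),Theta).
The clade {Eta, Zeta} is supported by prehensile tail: its derived state '+' occurs in exactly those taxa and in no other taxon (including the outgroup).

prehensile tail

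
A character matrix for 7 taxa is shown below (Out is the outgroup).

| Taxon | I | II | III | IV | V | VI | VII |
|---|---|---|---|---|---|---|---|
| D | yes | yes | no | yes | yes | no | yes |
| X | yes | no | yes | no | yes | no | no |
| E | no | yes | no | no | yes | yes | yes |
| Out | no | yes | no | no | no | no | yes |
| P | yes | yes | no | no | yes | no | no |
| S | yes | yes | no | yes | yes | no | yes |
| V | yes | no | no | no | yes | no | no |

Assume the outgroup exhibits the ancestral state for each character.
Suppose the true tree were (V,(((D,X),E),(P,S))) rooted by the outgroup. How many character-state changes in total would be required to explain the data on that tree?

12

Map each character onto (V,(((D,X),E),(P,S))) (rooted by Out) and count the minimum state changes it requires (Fitch parsimony):
I: 2; II: 2; III: 1; IV: 2; V: 1; VI: 1; VII: 3.
Total tree length = 12.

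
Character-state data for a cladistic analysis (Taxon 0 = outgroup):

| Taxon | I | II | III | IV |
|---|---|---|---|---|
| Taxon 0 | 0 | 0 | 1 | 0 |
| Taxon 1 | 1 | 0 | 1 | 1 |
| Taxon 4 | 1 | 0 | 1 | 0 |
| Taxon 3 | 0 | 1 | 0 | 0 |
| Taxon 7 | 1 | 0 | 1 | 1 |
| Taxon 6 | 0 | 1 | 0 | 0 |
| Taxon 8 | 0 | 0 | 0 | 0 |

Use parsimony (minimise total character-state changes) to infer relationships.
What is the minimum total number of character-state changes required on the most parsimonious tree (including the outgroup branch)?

4

Character polarity is set by the outgroup: the derived state is whichever differs from the outgroup's state, so for III the derived state is '0', and for the remaining characters it is '1'.
I: derived state '1' in Taxon 1, Taxon 4, and Taxon 7 only — synapomorphy for {Taxon 1, Taxon 4, Taxon 7}.
Only Taxon 3 and Taxon 6 show the derived state '1' for II, supporting them as a clade.
III (derived state '0') is shared by Taxon 3, Taxon 6, and Taxon 8 — a synapomorphy uniting that clade.
Only Taxon 1 and Taxon 7 show the derived state '1' for IV, supporting them as a clade.
Most parsimonious ingroup topology: (((Taxon 1,Taxon 7),Taxon 4),((Taxon 3,Taxon 6),Taxon 8)).
Changes per character on this tree: I: 1; II: 1; III: 1; IV: 1.
Total = 4.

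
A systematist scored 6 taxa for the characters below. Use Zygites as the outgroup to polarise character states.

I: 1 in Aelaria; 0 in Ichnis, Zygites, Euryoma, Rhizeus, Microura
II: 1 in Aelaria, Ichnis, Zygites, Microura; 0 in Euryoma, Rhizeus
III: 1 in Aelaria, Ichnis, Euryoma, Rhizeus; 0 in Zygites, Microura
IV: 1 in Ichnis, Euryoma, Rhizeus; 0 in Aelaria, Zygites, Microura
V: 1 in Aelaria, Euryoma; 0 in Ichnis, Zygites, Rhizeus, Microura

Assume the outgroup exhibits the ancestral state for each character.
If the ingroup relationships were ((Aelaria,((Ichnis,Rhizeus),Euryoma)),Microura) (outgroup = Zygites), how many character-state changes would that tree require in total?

7

Map each character onto ((Aelaria,((Ichnis,Rhizeus),Euryoma)),Microura) (rooted by Zygites) and count the minimum state changes it requires (Fitch parsimony):
I: 1; II: 2; III: 1; IV: 1; V: 2.
Total tree length = 7.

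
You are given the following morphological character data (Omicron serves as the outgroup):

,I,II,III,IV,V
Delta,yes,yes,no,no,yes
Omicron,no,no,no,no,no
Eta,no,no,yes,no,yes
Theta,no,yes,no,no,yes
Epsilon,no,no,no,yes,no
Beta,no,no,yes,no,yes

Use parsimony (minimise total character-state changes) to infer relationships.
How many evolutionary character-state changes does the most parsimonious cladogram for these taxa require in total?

5

The outgroup has state 'no' for every character, so 'yes' is the derived state throughout.
I: derived state 'yes' in Delta only — an autapomorphy, so it tells us nothing about relationships among taxa.
Only Delta and Theta show the derived state 'yes' for II, supporting them as a clade.
Only Beta and Eta show the derived state 'yes' for III, supporting them as a clade.
IV (derived state 'yes') is unique to Epsilon (autapomorphy; uninformative for grouping).
V (derived state 'yes') is shared by Beta, Delta, Eta, and Theta — a synapomorphy uniting that clade.
Most parsimonious ingroup topology: (((Beta,Eta),(Theta,Delta)),Epsilon).
Changes per character on this tree: I: 1; II: 1; III: 1; IV: 1; V: 1.
Total = 5.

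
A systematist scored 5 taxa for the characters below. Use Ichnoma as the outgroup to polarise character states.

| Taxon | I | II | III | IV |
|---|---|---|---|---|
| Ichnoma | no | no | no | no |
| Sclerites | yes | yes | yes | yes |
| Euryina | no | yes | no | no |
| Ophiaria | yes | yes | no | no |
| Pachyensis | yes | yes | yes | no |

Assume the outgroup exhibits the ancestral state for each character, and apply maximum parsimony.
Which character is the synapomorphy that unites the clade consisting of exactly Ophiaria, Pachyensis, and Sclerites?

I

The outgroup has state 'no' for every character, so 'yes' is the derived state throughout.
I (derived state 'yes') is shared by Ophiaria, Pachyensis, and Sclerites — a synapomorphy uniting that clade.
II (derived state 'yes') is shared by all ingroup taxa — unites the whole ingroup.
III: derived state 'yes' in Pachyensis and Sclerites only — synapomorphy for {Pachyensis, Sclerites}.
IV: derived state 'yes' in Sclerites only — an autapomorphy, so it tells us nothing about relationships among taxa.
Most parsimonious ingroup topology: (((Sclerites,Pachyensis),Ophiaria),Euryina).
The clade {Ophiaria, Pachyensis, Sclerites} is supported by I: its derived state 'yes' occurs in exactly those taxa and in no other taxon (including the outgroup).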